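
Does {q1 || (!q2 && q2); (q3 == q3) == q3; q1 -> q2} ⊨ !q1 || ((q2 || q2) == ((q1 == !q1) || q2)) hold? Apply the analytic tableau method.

Yes

Initial set: {(q1 || (!q2 && q2)); ((q3 == q3) == q3); (q1 -> q2); !(!q1 || ((q2 || q2) == ((q1 == !q1) || q2)))}.
!(!q1 || ((q2 || q2) == ((q1 == !q1) || q2))): α-rule — add !!q1, !((q2 || q2) == ((q1 == !q1) || q2)).
(q1 || (!q2 && q2)): β-rule — branch into q1  //  (!q2 && q2).
  branch 1 (add q1):
    ((q3 == q3) == q3): β-rule — branch into (q3 == q3), q3  //  !(q3 == q3), !q3.
      branch 1.1 (add (q3 == q3), q3):
        (q1 -> q2): β-rule — branch into !q1  //  q2.
          branch 1.1.1 (add !q1):
            × closes — contains both q1 and !q1.
          branch 1.1.2 (add q2):
            !((q2 || q2) == ((q1 == !q1) || q2)): β-rule — branch into (q2 || q2), !((q1 == !q1) || q2)  //  !(q2 || q2), ((q1 == !q1) || q2).
              branch 1.1.2.1 (add (q2 || q2), !((q1 == !q1) || q2)):
                !((q1 == !q1) || q2): α-rule — add !(q1 == !q1), !q2.
                × closes — contains both q2 and !q2.
              branch 1.1.2.2 (add !(q2 || q2), ((q1 == !q1) || q2)):
                !(q2 || q2): α-rule — add !q2, !q2.
                × closes — contains both q2 and !q2.
      branch 1.2 (add !(q3 == q3), !q3):
        (q1 -> q2): β-rule — branch into !q1  //  q2.
          branch 1.2.1 (add !q1):
            × closes — contains both q1 and !q1.
          branch 1.2.2 (add q2):
            !((q2 || q2) == ((q1 == !q1) || q2)): β-rule — branch into (q2 || q2), !((q1 == !q1) || q2)  //  !(q2 || q2), ((q1 == !q1) || q2).
              branch 1.2.2.1 (add (q2 || q2), !((q1 == !q1) || q2)):
                !((q1 == !q1) || q2): α-rule — add !(q1 == !q1), !q2.
                × closes — contains both q2 and !q2.
              branch 1.2.2.2 (add !(q2 || q2), ((q1 == !q1) || q2)):
                !(q2 || q2): α-rule — add !q2, !q2.
                × closes — contains both q2 and !q2.
  branch 2 (add (!q2 && q2)):
    (!q2 && q2): α-rule — add !q2, q2.
    × closes — contains both q2 and !q2.
All 7 branches close.
Every branch closed, so the premises entail the conclusion.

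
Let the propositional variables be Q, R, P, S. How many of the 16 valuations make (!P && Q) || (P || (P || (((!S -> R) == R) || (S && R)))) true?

Initial set: {((!P && Q) || (P || (P || (((!S -> R) == R) || (S && R)))))}.
((!P && Q) || (P || (P || (((!S -> R) == R) || (S && R))))): β-rule — branch into (!P && Q)  //  (P || (P || (((!S -> R) == R) || (S && R)))).
  branch 1 (add (!P && Q)):
    (!P && Q): α-rule — add !P, Q.
    ○ open, literals {P=0, Q=1}.
  branch 2 (add (P || (P || (((!S -> R) == R) || (S && R))))):
    (P || (P || (((!S -> R) == R) || (S && R)))): β-rule — branch into P  //  (P || (((!S -> R) == R) || (S && R))).
      branch 2.1 (add P):
        ○ open, literals {P=1}.
      branch 2.2 (add (P || (((!S -> R) == R) || (S && R)))):
        (P || (((!S -> R) == R) || (S && R))): β-rule — branch into P  //  (((!S -> R) == R) || (S && R)).
          branch 2.2.1 (add P):
            ○ open, literals {P=1}.
          branch 2.2.2 (add (((!S -> R) == R) || (S && R))):
            (((!S -> R) == R) || (S && R)): β-rule — branch into ((!S -> R) == R)  //  (S && R).
              branch 2.2.2.1 (add ((!S -> R) == R)):
                ((!S -> R) == R): β-rule — branch into (!S -> R), R  //  !(!S -> R), !R.
                  branch 2.2.2.1.1 (add (!S -> R), R):
                    (!S -> R): β-rule — branch into !!S  //  R.
                      branch 2.2.2.1.1.1 (add !!S):
                        ○ open, literals {R=1, S=1}.
                      branch 2.2.2.1.1.2 (add R):
                        ○ open, literals {R=1}.
                  branch 2.2.2.1.2 (add !(!S -> R), !R):
                    !(!S -> R): α-rule — add !S, !R.
                    ○ open, literals {R=0, S=0}.
              branch 2.2.2.2 (add (S && R)):
                (S && R): α-rule — add S, R.
                ○ open, literals {R=1, S=1}.
0 branches closed, 7 open.
Each open branch fixes some atoms; the unmentioned ones are free. Counting distinct full assignments: branch {P=0, Q=1} (R, S) contributes 4 new; branch {P=1} (Q, R, S) contributes 8 new; branch {P=1} (Q, R, S) contributes 0 new; branch {R=1, S=1} (Q, P) contributes 1 new; branch {R=1} (Q, P, S) contributes 1 new; branch {R=0, S=0} (Q, P) contributes 1 new; branch {R=1, S=1} (Q, P) contributes 0 new. Total: 15.

15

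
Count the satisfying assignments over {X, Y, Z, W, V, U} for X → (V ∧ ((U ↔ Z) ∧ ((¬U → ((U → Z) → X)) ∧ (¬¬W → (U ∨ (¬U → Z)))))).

38

Initial set: {(X → (V ∧ ((U ↔ Z) ∧ ((¬U → ((U → Z) → X)) ∧ (¬¬W → (U ∨ (¬U → Z)))))))}.
(X → (V ∧ ((U ↔ Z) ∧ ((¬U → ((U → Z) → X)) ∧ (¬¬W → (U ∨ (¬U → Z))))))): β-rule — branch into ¬X  //  (V ∧ ((U ↔ Z) ∧ ((¬U → ((U → Z) → X)) ∧ (¬¬W → (U ∨ (¬U → Z)))))).
  branch 1 (add ¬X):
    ○ open, literals {X=false}.
  branch 2 (add (V ∧ ((U ↔ Z) ∧ ((¬U → ((U → Z) → X)) ∧ (¬¬W → (U ∨ (¬U → Z))))))):
    (V ∧ ((U ↔ Z) ∧ ((¬U → ((U → Z) → X)) ∧ (¬¬W → (U ∨ (¬U → Z)))))): α-rule — add V, ((U ↔ Z) ∧ ((¬U → ((U → Z) → X)) ∧ (¬¬W → (U ∨ (¬U → Z))))).
    ((U ↔ Z) ∧ ((¬U → ((U → Z) → X)) ∧ (¬¬W → (U ∨ (¬U → Z))))): α-rule — add (U ↔ Z), ((¬U → ((U → Z) → X)) ∧ (¬¬W → (U ∨ (¬U → Z)))).
    ((¬U → ((U → Z) → X)) ∧ (¬¬W → (U ∨ (¬U → Z)))): α-rule — add (¬U → ((U → Z) → X)), (¬¬W → (U ∨ (¬U → Z))).
    (U ↔ Z): β-rule — branch into U, Z  //  ¬U, ¬Z.
      branch 2.1 (add U, Z):
        (¬U → ((U → Z) → X)): β-rule — branch into ¬¬U  //  ((U → Z) → X).
          branch 2.1.1 (add ¬¬U):
            (¬¬W → (U ∨ (¬U → Z))): β-rule — branch into ¬¬¬W  //  (U ∨ (¬U → Z)).
              branch 2.1.1.1 (add ¬¬¬W):
                ¬¬¬W: drop double negation, giving ¬W.
                ○ open, literals {U=true, V=true, W=false, Z=true}.
              branch 2.1.1.2 (add (U ∨ (¬U → Z))):
                (U ∨ (¬U → Z)): β-rule — branch into U  //  (¬U → Z).
                  branch 2.1.1.2.1 (add U):
                    ○ open, literals {U=true, V=true, Z=true}.
                  branch 2.1.1.2.2 (add (¬U → Z)):
                    (¬U → Z): β-rule — branch into ¬¬U  //  Z.
                      branch 2.1.1.2.2.1 (add ¬¬U):
                        ○ open, literals {U=true, V=true, Z=true}.
                      branch 2.1.1.2.2.2 (add Z):
                        ○ open, literals {U=true, V=true, Z=true}.
          branch 2.1.2 (add ((U → Z) → X)):
            (¬¬W → (U ∨ (¬U → Z))): β-rule — branch into ¬¬¬W  //  (U ∨ (¬U → Z)).
              branch 2.1.2.1 (add ¬¬¬W):
                ¬¬¬W: drop double negation, giving ¬W.
                ((U → Z) → X): β-rule — branch into ¬(U → Z)  //  X.
                  branch 2.1.2.1.1 (add ¬(U → Z)):
                    ¬(U → Z): α-rule — add U, ¬Z.
                    × closes — contains both Z and ¬Z.
                  branch 2.1.2.1.2 (add X):
                    ○ open, literals {U=true, V=true, W=false, X=true, Z=true}.
              branch 2.1.2.2 (add (U ∨ (¬U → Z))):
                ((U → Z) → X): β-rule — branch into ¬(U → Z)  //  X.
                  branch 2.1.2.2.1 (add ¬(U → Z)):
                    ¬(U → Z): α-rule — add U, ¬Z.
                    × closes — contains both Z and ¬Z.
                  branch 2.1.2.2.2 (add X):
                    (U ∨ (¬U → Z)): β-rule — branch into U  //  (¬U → Z).
                      branch 2.1.2.2.2.1 (add U):
                        ○ open, literals {U=true, V=true, X=true, Z=true}.
                      branch 2.1.2.2.2.2 (add (¬U → Z)):
                        (¬U → Z): β-rule — branch into ¬¬U  //  Z.
                          branch 2.1.2.2.2.2.1 (add ¬¬U):
                            ○ open, literals {U=true, V=true, X=true, Z=true}.
                          branch 2.1.2.2.2.2.2 (add Z):
                            ○ open, literals {U=true, V=true, X=true, Z=true}.
      branch 2.2 (add ¬U, ¬Z):
        (¬U → ((U → Z) → X)): β-rule — branch into ¬¬U  //  ((U → Z) → X).
          branch 2.2.1 (add ¬¬U):
            × closes — contains both U and ¬U.
          branch 2.2.2 (add ((U → Z) → X)):
            (¬¬W → (U ∨ (¬U → Z))): β-rule — branch into ¬¬¬W  //  (U ∨ (¬U → Z)).
              branch 2.2.2.1 (add ¬¬¬W):
                ¬¬¬W: drop double negation, giving ¬W.
                ((U → Z) → X): β-rule — branch into ¬(U → Z)  //  X.
                  branch 2.2.2.1.1 (add ¬(U → Z)):
                    ¬(U → Z): α-rule — add U, ¬Z.
                    × closes — contains both U and ¬U.
                  branch 2.2.2.1.2 (add X):
                    ○ open, literals {U=false, V=true, W=false, X=true, Z=false}.
              branch 2.2.2.2 (add (U ∨ (¬U → Z))):
                ((U → Z) → X): β-rule — branch into ¬(U → Z)  //  X.
                  branch 2.2.2.2.1 (add ¬(U → Z)):
                    ¬(U → Z): α-rule — add U, ¬Z.
                    × closes — contains both U and ¬U.
                  branch 2.2.2.2.2 (add X):
                    (U ∨ (¬U → Z)): β-rule — branch into U  //  (¬U → Z).
                      branch 2.2.2.2.2.1 (add U):
                        × closes — contains both U and ¬U.
                      branch 2.2.2.2.2.2 (add (¬U → Z)):
                        (¬U → Z): β-rule — branch into ¬¬U  //  Z.
                          branch 2.2.2.2.2.2.1 (add ¬¬U):
                            × closes — contains both U and ¬U.
                          branch 2.2.2.2.2.2.2 (add Z):
                            × closes — contains both Z and ¬Z.
8 branches closed, 10 open.
Each open branch fixes some atoms; the unmentioned ones are free. Counting distinct full assignments: branch {X=false} (Y, Z, W, V, U) contributes 32 new; branch {U=true, V=true, W=false, Z=true} (X, Y) contributes 2 new; branch {U=true, V=true, Z=true} (X, Y, W) contributes 2 new; branch {U=true, V=true, Z=true} (X, Y, W) contributes 0 new; branch {U=true, V=true, Z=true} (X, Y, W) contributes 0 new; branch {U=true, V=true, W=false, X=true, Z=true} (Y) contributes 0 new; branch {U=true, V=true, X=true, Z=true} (Y, W) contributes 0 new; branch {U=true, V=true, X=true, Z=true} (Y, W) contributes 0 new; branch {U=true, V=true, X=true, Z=true} (Y, W) contributes 0 new; branch {U=false, V=true, W=false, X=true, Z=false} (Y) contributes 2 new. Total: 38.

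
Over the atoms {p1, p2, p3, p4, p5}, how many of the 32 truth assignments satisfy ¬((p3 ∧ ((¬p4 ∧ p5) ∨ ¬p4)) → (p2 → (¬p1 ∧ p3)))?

2

Initial set: {T ¬((p3 ∧ ((¬p4 ∧ p5) ∨ ¬p4)) → (p2 → (¬p1 ∧ p3)))}.
T ¬((p3 ∧ ((¬p4 ∧ p5) ∨ ¬p4)) → (p2 → (¬p1 ∧ p3))): α-rule — add T (p3 ∧ ((¬p4 ∧ p5) ∨ ¬p4)), F (p2 → (¬p1 ∧ p3)).
T (p3 ∧ ((¬p4 ∧ p5) ∨ ¬p4)): α-rule — add T p3, T ((¬p4 ∧ p5) ∨ ¬p4).
F (p2 → (¬p1 ∧ p3)): α-rule — add T p2, F (¬p1 ∧ p3).
T ((¬p4 ∧ p5) ∨ ¬p4): β-rule — branch into T (¬p4 ∧ p5)  //  T ¬p4.
  branch 1 (add T (¬p4 ∧ p5)):
    T (¬p4 ∧ p5): α-rule — add T ¬p4, T p5.
    F (¬p1 ∧ p3): β-rule — branch into F ¬p1  //  F p3.
      branch 1.1 (add F ¬p1):
        ○ open, literals {p1=true, p2=true, p3=true, p4=false, p5=true}.
      branch 1.2 (add F p3):
        × closes — contains both p3 and ¬p3.
  branch 2 (add T ¬p4):
    F (¬p1 ∧ p3): β-rule — branch into F ¬p1  //  F p3.
      branch 2.1 (add F ¬p1):
        ○ open, literals {p1=true, p2=true, p3=true, p4=false}.
      branch 2.2 (add F p3):
        × closes — contains both p3 and ¬p3.
2 branches closed, 2 open.
Each open branch fixes some atoms; the unmentioned ones are free. Counting distinct full assignments: branch {p1=true, p2=true, p3=true, p4=false, p5=true} (none free) contributes 1 new; branch {p1=true, p2=true, p3=true, p4=false} (p5) contributes 1 new. Total: 2.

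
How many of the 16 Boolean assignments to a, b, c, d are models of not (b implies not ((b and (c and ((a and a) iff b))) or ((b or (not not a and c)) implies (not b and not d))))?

2

Initial set: {not (b implies not ((b and (c and ((a and a) iff b))) or ((b or (not not a and c)) implies (not b and not d))))}.
not (b implies not ((b and (c and ((a and a) iff b))) or ((b or (not not a and c)) implies (not b and not d)))): α-rule — add b, not not ((b and (c and ((a and a) iff b))) or ((b or (not not a and c)) implies (not b and not d))).
not not ((b and (c and ((a and a) iff b))) or ((b or (not not a and c)) implies (not b and not d))): β-rule — branch into (b and (c and ((a and a) iff b)))  //  ((b or (not not a and c)) implies (not b and not d)).
  branch 1 (add (b and (c and ((a and a) iff b)))):
    (b and (c and ((a and a) iff b))): α-rule — add b, (c and ((a and a) iff b)).
    (c and ((a and a) iff b)): α-rule — add c, ((a and a) iff b).
    ((a and a) iff b): β-rule — branch into (a and a), b  //  not (a and a), not b.
      branch 1.1 (add (a and a), b):
        (a and a): α-rule — add a, a.
        ○ open, literals {a=true, b=true, c=true}.
      branch 1.2 (add not (a and a), not b):
        × closes — contains both b and not b.
  branch 2 (add ((b or (not not a and c)) implies (not b and not d))):
    ((b or (not not a and c)) implies (not b and not d)): β-rule — branch into not (b or (not not a and c))  //  (not b and not d).
      branch 2.1 (add not (b or (not not a and c))):
        not (b or (not not a and c)): α-rule — add not b, not (not not a and c).
        × closes — contains both b and not b.
      branch 2.2 (add (not b and not d)):
        (not b and not d): α-rule — add not b, not d.
        × closes — contains both b and not b.
3 branches closed, 1 open.
Each open branch fixes some atoms; the unmentioned ones are free. Counting distinct full assignments: branch {a=true, b=true, c=true} (d) contributes 2 new. Total: 2.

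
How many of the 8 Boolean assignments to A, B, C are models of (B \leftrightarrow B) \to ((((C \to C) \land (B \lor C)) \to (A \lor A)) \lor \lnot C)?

Initial set: {((B \leftrightarrow B) \to ((((C \to C) \land (B \lor C)) \to (A \lor A)) \lor \lnot C))}.
((B \leftrightarrow B) \to ((((C \to C) \land (B \lor C)) \to (A \lor A)) \lor \lnot C)): β-rule — branch into \lnot (B \leftrightarrow B)  //  ((((C \to C) \land (B \lor C)) \to (A \lor A)) \lor \lnot C).
  branch 1 (add \lnot (B \leftrightarrow B)):
    \lnot (B \leftrightarrow B): β-rule — branch into B, \lnot B  //  \lnot B, B.
      branch 1.1 (add B, \lnot B):
        × closes — contains both B and \lnot B.
      branch 1.2 (add \lnot B, B):
        × closes — contains both B and \lnot B.
  branch 2 (add ((((C \to C) \land (B \lor C)) \to (A \lor A)) \lor \lnot C)):
    ((((C \to C) \land (B \lor C)) \to (A \lor A)) \lor \lnot C): β-rule — branch into (((C \to C) \land (B \lor C)) \to (A \lor A))  //  \lnot C.
      branch 2.1 (add (((C \to C) \land (B \lor C)) \to (A \lor A))):
        (((C \to C) \land (B \lor C)) \to (A \lor A)): β-rule — branch into \lnot ((C \to C) \land (B \lor C))  //  (A \lor A).
          branch 2.1.1 (add \lnot ((C \to C) \land (B \lor C))):
            \lnot ((C \to C) \land (B \lor C)): β-rule — branch into \lnot (C \to C)  //  \lnot (B \lor C).
              branch 2.1.1.1 (add \lnot (C \to C)):
                \lnot (C \to C): α-rule — add C, \lnot C.
                × closes — contains both C and \lnot C.
              branch 2.1.1.2 (add \lnot (B \lor C)):
                \lnot (B \lor C): α-rule — add \lnot B, \lnot C.
                ○ open, literals {B=F, C=F}.
          branch 2.1.2 (add (A \lor A)):
            (A \lor A): β-rule — branch into A  //  A.
              branch 2.1.2.1 (add A):
                ○ open, literals {A=T}.
              branch 2.1.2.2 (add A):
                ○ open, literals {A=T}.
      branch 2.2 (add \lnot C):
        ○ open, literals {C=F}.
3 branches closed, 4 open.
Each open branch fixes some atoms; the unmentioned ones are free. Counting distinct full assignments: branch {B=F, C=F} (A) contributes 2 new; branch {A=T} (B, C) contributes 3 new; branch {A=T} (B, C) contributes 0 new; branch {C=F} (A, B) contributes 1 new. Total: 6.

6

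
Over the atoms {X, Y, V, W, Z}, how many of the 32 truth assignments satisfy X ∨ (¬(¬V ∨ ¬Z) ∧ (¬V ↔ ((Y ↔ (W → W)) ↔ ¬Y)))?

Initial set: {(X ∨ (¬(¬V ∨ ¬Z) ∧ (¬V ↔ ((Y ↔ (W → W)) ↔ ¬Y))))}.
(X ∨ (¬(¬V ∨ ¬Z) ∧ (¬V ↔ ((Y ↔ (W → W)) ↔ ¬Y)))): β-rule — branch into X  //  (¬(¬V ∨ ¬Z) ∧ (¬V ↔ ((Y ↔ (W → W)) ↔ ¬Y))).
  branch 1 (add X):
    ○ open, literals {X=1}.
  branch 2 (add (¬(¬V ∨ ¬Z) ∧ (¬V ↔ ((Y ↔ (W → W)) ↔ ¬Y)))):
    (¬(¬V ∨ ¬Z) ∧ (¬V ↔ ((Y ↔ (W → W)) ↔ ¬Y))): α-rule — add ¬(¬V ∨ ¬Z), (¬V ↔ ((Y ↔ (W → W)) ↔ ¬Y)).
    ¬(¬V ∨ ¬Z): α-rule — add ¬¬V, ¬¬Z.
    (¬V ↔ ((Y ↔ (W → W)) ↔ ¬Y)): β-rule — branch into ¬V, ((Y ↔ (W → W)) ↔ ¬Y)  //  ¬¬V, ¬((Y ↔ (W → W)) ↔ ¬Y).
      branch 2.1 (add ¬V, ((Y ↔ (W → W)) ↔ ¬Y)):
        × closes — contains both V and ¬V.
      branch 2.2 (add ¬¬V, ¬((Y ↔ (W → W)) ↔ ¬Y)):
        ¬((Y ↔ (W → W)) ↔ ¬Y): β-rule — branch into (Y ↔ (W → W)), ¬¬Y  //  ¬(Y ↔ (W → W)), ¬Y.
          branch 2.2.1 (add (Y ↔ (W → W)), ¬¬Y):
            (Y ↔ (W → W)): β-rule — branch into Y, (W → W)  //  ¬Y, ¬(W → W).
              branch 2.2.1.1 (add Y, (W → W)):
                (W → W): β-rule — branch into ¬W  //  W.
                  branch 2.2.1.1.1 (add ¬W):
                    ○ open, literals {V=1, W=0, Y=1, Z=1}.
                  branch 2.2.1.1.2 (add W):
                    ○ open, literals {V=1, W=1, Y=1, Z=1}.
              branch 2.2.1.2 (add ¬Y, ¬(W → W)):
                × closes — contains both Y and ¬Y.
          branch 2.2.2 (add ¬(Y ↔ (W → W)), ¬Y):
            ¬(Y ↔ (W → W)): β-rule — branch into Y, ¬(W → W)  //  ¬Y, (W → W).
              branch 2.2.2.1 (add Y, ¬(W → W)):
                × closes — contains both Y and ¬Y.
              branch 2.2.2.2 (add ¬Y, (W → W)):
                (W → W): β-rule — branch into ¬W  //  W.
                  branch 2.2.2.2.1 (add ¬W):
                    ○ open, literals {V=1, W=0, Y=0, Z=1}.
                  branch 2.2.2.2.2 (add W):
                    ○ open, literals {V=1, W=1, Y=0, Z=1}.
3 branches closed, 5 open.
Each open branch fixes some atoms; the unmentioned ones are free. Counting distinct full assignments: branch {X=1} (Y, V, W, Z) contributes 16 new; branch {V=1, W=0, Y=1, Z=1} (X) contributes 1 new; branch {V=1, W=1, Y=1, Z=1} (X) contributes 1 new; branch {V=1, W=0, Y=0, Z=1} (X) contributes 1 new; branch {V=1, W=1, Y=0, Z=1} (X) contributes 1 new. Total: 20.

20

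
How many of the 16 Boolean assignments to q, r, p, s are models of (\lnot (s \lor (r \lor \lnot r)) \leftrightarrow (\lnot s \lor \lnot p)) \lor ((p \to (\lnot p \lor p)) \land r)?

Initial set: {T ((\lnot (s \lor (r \lor \lnot r)) \leftrightarrow (\lnot s \lor \lnot p)) \lor ((p \to (\lnot p \lor p)) \land r))}.
T ((\lnot (s \lor (r \lor \lnot r)) \leftrightarrow (\lnot s \lor \lnot p)) \lor ((p \to (\lnot p \lor p)) \land r)): β-rule — branch into T (\lnot (s \lor (r \lor \lnot r)) \leftrightarrow (\lnot s \lor \lnot p))  //  T ((p \to (\lnot p \lor p)) \land r).
  branch 1 (add T (\lnot (s \lor (r \lor \lnot r)) \leftrightarrow (\lnot s \lor \lnot p))):
    T (\lnot (s \lor (r \lor \lnot r)) \leftrightarrow (\lnot s \lor \lnot p)): β-rule — branch into T \lnot (s \lor (r \lor \lnot r)), T (\lnot s \lor \lnot p)  //  F \lnot (s \lor (r \lor \lnot r)), F (\lnot s \lor \lnot p).
      branch 1.1 (add T \lnot (s \lor (r \lor \lnot r)), T (\lnot s \lor \lnot p)):
        T \lnot (s \lor (r \lor \lnot r)): α-rule — add F s, F (r \lor \lnot r).
        F (r \lor \lnot r): α-rule — add F r, F \lnot r.
        × closes — contains both r and \lnot r.
      branch 1.2 (add F \lnot (s \lor (r \lor \lnot r)), F (\lnot s \lor \lnot p)):
        F (\lnot s \lor \lnot p): α-rule — add F \lnot s, F \lnot p.
        F \lnot (s \lor (r \lor \lnot r)): β-rule — branch into T s  //  T (r \lor \lnot r).
          branch 1.2.1 (add T s):
            ○ open, literals {p=1, s=1}.
          branch 1.2.2 (add T (r \lor \lnot r)):
            T (r \lor \lnot r): β-rule — branch into T r  //  T \lnot r.
              branch 1.2.2.1 (add T r):
                ○ open, literals {p=1, r=1, s=1}.
              branch 1.2.2.2 (add T \lnot r):
                ○ open, literals {p=1, r=0, s=1}.
  branch 2 (add T ((p \to (\lnot p \lor p)) \land r)):
    T ((p \to (\lnot p \lor p)) \land r): α-rule — add T (p \to (\lnot p \lor p)), T r.
    T (p \to (\lnot p \lor p)): β-rule — branch into F p  //  T (\lnot p \lor p).
      branch 2.1 (add F p):
        ○ open, literals {p=0, r=1}.
      branch 2.2 (add T (\lnot p \lor p)):
        T (\lnot p \lor p): β-rule — branch into T \lnot p  //  T p.
          branch 2.2.1 (add T \lnot p):
            ○ open, literals {p=0, r=1}.
          branch 2.2.2 (add T p):
            ○ open, literals {p=1, r=1}.
1 branch closed, 6 open.
Each open branch fixes some atoms; the unmentioned ones are free. Counting distinct full assignments: branch {p=1, s=1} (q, r) contributes 4 new; branch {p=1, r=1, s=1} (q) contributes 0 new; branch {p=1, r=0, s=1} (q) contributes 0 new; branch {p=0, r=1} (q, s) contributes 4 new; branch {p=0, r=1} (q, s) contributes 0 new; branch {p=1, r=1} (q, s) contributes 2 new. Total: 10.

10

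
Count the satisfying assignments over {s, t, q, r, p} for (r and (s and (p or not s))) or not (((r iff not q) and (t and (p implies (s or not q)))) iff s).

16

Initial set: {((r and (s and (p or not s))) or not (((r iff not q) and (t and (p implies (s or not q)))) iff s))}.
((r and (s and (p or not s))) or not (((r iff not q) and (t and (p implies (s or not q)))) iff s)): β-rule — branch into (r and (s and (p or not s)))  //  not (((r iff not q) and (t and (p implies (s or not q)))) iff s).
  branch 1 (add (r and (s and (p or not s)))):
    (r and (s and (p or not s))): α-rule — add r, (s and (p or not s)).
    (s and (p or not s)): α-rule — add s, (p or not s).
    (p or not s): β-rule — branch into p  //  not s.
      branch 1.1 (add p):
        ○ open, literals {p=1, r=1, s=1}.
      branch 1.2 (add not s):
        × closes — contains both s and not s.
  branch 2 (add not (((r iff not q) and (t and (p implies (s or not q)))) iff s)):
    not (((r iff not q) and (t and (p implies (s or not q)))) iff s): β-rule — branch into ((r iff not q) and (t and (p implies (s or not q)))), not s  //  not ((r iff not q) and (t and (p implies (s or not q)))), s.
      branch 2.1 (add ((r iff not q) and (t and (p implies (s or not q)))), not s):
        ((r iff not q) and (t and (p implies (s or not q)))): α-rule — add (r iff not q), (t and (p implies (s or not q))).
        (t and (p implies (s or not q))): α-rule — add t, (p implies (s or not q)).
        (r iff not q): β-rule — branch into r, not q  //  not r, not not q.
          branch 2.1.1 (add r, not q):
            (p implies (s or not q)): β-rule — branch into not p  //  (s or not q).
              branch 2.1.1.1 (add not p):
                ○ open, literals {p=0, q=0, r=1, s=0, t=1}.
              branch 2.1.1.2 (add (s or not q)):
                (s or not q): β-rule — branch into s  //  not q.
                  branch 2.1.1.2.1 (add s):
                    × closes — contains both s and not s.
                  branch 2.1.1.2.2 (add not q):
                    ○ open, literals {q=0, r=1, s=0, t=1}.
          branch 2.1.2 (add not r, not not q):
            (p implies (s or not q)): β-rule — branch into not p  //  (s or not q).
              branch 2.1.2.1 (add not p):
                ○ open, literals {p=0, q=1, r=0, s=0, t=1}.
              branch 2.1.2.2 (add (s or not q)):
                (s or not q): β-rule — branch into s  //  not q.
                  branch 2.1.2.2.1 (add s):
                    × closes — contains both s and not s.
                  branch 2.1.2.2.2 (add not q):
                    × closes — contains both q and not q.
      branch 2.2 (add not ((r iff not q) and (t and (p implies (s or not q)))), s):
        not ((r iff not q) and (t and (p implies (s or not q)))): β-rule — branch into not (r iff not q)  //  not (t and (p implies (s or not q))).
          branch 2.2.1 (add not (r iff not q)):
            not (r iff not q): β-rule — branch into r, not not q  //  not r, not q.
              branch 2.2.1.1 (add r, not not q):
                ○ open, literals {q=1, r=1, s=1}.
              branch 2.2.1.2 (add not r, not q):
                ○ open, literals {q=0, r=0, s=1}.
          branch 2.2.2 (add not (t and (p implies (s or not q)))):
            not (t and (p implies (s or not q))): β-rule — branch into not t  //  not (p implies (s or not q)).
              branch 2.2.2.1 (add not t):
                ○ open, literals {s=1, t=0}.
              branch 2.2.2.2 (add not (p implies (s or not q))):
                not (p implies (s or not q)): α-rule — add p, not (s or not q).
                not (s or not q): α-rule — add not s, not not q.
                × closes — contains both s and not s.
5 branches closed, 7 open.
Each open branch fixes some atoms; the unmentioned ones are free. Counting distinct full assignments: branch {p=1, r=1, s=1} (t, q) contributes 4 new; branch {p=0, q=0, r=1, s=0, t=1} (none free) contributes 1 new; branch {q=0, r=1, s=0, t=1} (p) contributes 1 new; branch {p=0, q=1, r=0, s=0, t=1} (none free) contributes 1 new; branch {q=1, r=1, s=1} (t, p) contributes 2 new; branch {q=0, r=0, s=1} (t, p) contributes 4 new; branch {s=1, t=0} (q, r, p) contributes 3 new. Total: 16.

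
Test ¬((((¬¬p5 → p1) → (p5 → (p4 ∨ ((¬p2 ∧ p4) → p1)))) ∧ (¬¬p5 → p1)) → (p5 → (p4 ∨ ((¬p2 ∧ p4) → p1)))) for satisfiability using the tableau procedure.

Unsatisfiable

Initial set: {¬((((¬¬p5 → p1) → (p5 → (p4 ∨ ((¬p2 ∧ p4) → p1)))) ∧ (¬¬p5 → p1)) → (p5 → (p4 ∨ ((¬p2 ∧ p4) → p1))))}.
¬((((¬¬p5 → p1) → (p5 → (p4 ∨ ((¬p2 ∧ p4) → p1)))) ∧ (¬¬p5 → p1)) → (p5 → (p4 ∨ ((¬p2 ∧ p4) → p1)))): α-rule — add (((¬¬p5 → p1) → (p5 → (p4 ∨ ((¬p2 ∧ p4) → p1)))) ∧ (¬¬p5 → p1)), ¬(p5 → (p4 ∨ ((¬p2 ∧ p4) → p1))).
(((¬¬p5 → p1) → (p5 → (p4 ∨ ((¬p2 ∧ p4) → p1)))) ∧ (¬¬p5 → p1)): α-rule — add ((¬¬p5 → p1) → (p5 → (p4 ∨ ((¬p2 ∧ p4) → p1)))), (¬¬p5 → p1).
¬(p5 → (p4 ∨ ((¬p2 ∧ p4) → p1))): α-rule — add p5, ¬(p4 ∨ ((¬p2 ∧ p4) → p1)).
¬(p4 ∨ ((¬p2 ∧ p4) → p1)): α-rule — add ¬p4, ¬((¬p2 ∧ p4) → p1).
¬((¬p2 ∧ p4) → p1): α-rule — add (¬p2 ∧ p4), ¬p1.
(¬p2 ∧ p4): α-rule — add ¬p2, p4.
× closes — contains both p4 and ¬p4.
All 1 branch closes.
Every branch closed; the formula is unsatisfiable.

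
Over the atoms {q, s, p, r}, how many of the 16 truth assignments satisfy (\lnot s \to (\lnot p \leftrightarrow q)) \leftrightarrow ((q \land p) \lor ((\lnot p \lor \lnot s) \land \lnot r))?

7

Initial set: {((\lnot s \to (\lnot p \leftrightarrow q)) \leftrightarrow ((q \land p) \lor ((\lnot p \lor \lnot s) \land \lnot r)))}.
((\lnot s \to (\lnot p \leftrightarrow q)) \leftrightarrow ((q \land p) \lor ((\lnot p \lor \lnot s) \land \lnot r))): β-rule — branch into (\lnot s \to (\lnot p \leftrightarrow q)), ((q \land p) \lor ((\lnot p \lor \lnot s) \land \lnot r))  //  \lnot (\lnot s \to (\lnot p \leftrightarrow q)), \lnot ((q \land p) \lor ((\lnot p \lor \lnot s) \land \lnot r)).
  branch 1 (add (\lnot s \to (\lnot p \leftrightarrow q)), ((q \land p) \lor ((\lnot p \lor \lnot s) \land \lnot r))):
    (\lnot s \to (\lnot p \leftrightarrow q)): β-rule — branch into \lnot \lnot s  //  (\lnot p \leftrightarrow q).
      branch 1.1 (add \lnot \lnot s):
        ((q \land p) \lor ((\lnot p \lor \lnot s) \land \lnot r)): β-rule — branch into (q \land p)  //  ((\lnot p \lor \lnot s) \land \lnot r).
          branch 1.1.1 (add (q \land p)):
            (q \land p): α-rule — add q, p.
            ○ open, literals {p=1, q=1, s=1}.
          branch 1.1.2 (add ((\lnot p \lor \lnot s) \land \lnot r)):
            ((\lnot p \lor \lnot s) \land \lnot r): α-rule — add (\lnot p \lor \lnot s), \lnot r.
            (\lnot p \lor \lnot s): β-rule — branch into \lnot p  //  \lnot s.
              branch 1.1.2.1 (add \lnot p):
                ○ open, literals {p=0, r=0, s=1}.
              branch 1.1.2.2 (add \lnot s):
                × closes — contains both s and \lnot s.
      branch 1.2 (add (\lnot p \leftrightarrow q)):
        ((q \land p) \lor ((\lnot p \lor \lnot s) \land \lnot r)): β-rule — branch into (q \land p)  //  ((\lnot p \lor \lnot s) \land \lnot r).
          branch 1.2.1 (add (q \land p)):
            (q \land p): α-rule — add q, p.
            (\lnot p \leftrightarrow q): β-rule — branch into \lnot p, q  //  \lnot \lnot p, \lnot q.
              branch 1.2.1.1 (add \lnot p, q):
                × closes — contains both p and \lnot p.
              branch 1.2.1.2 (add \lnot \lnot p, \lnot q):
                × closes — contains both q and \lnot q.
          branch 1.2.2 (add ((\lnot p \lor \lnot s) \land \lnot r)):
            ((\lnot p \lor \lnot s) \land \lnot r): α-rule — add (\lnot p \lor \lnot s), \lnot r.
            (\lnot p \leftrightarrow q): β-rule — branch into \lnot p, q  //  \lnot \lnot p, \lnot q.
              branch 1.2.2.1 (add \lnot p, q):
                (\lnot p \lor \lnot s): β-rule — branch into \lnot p  //  \lnot s.
                  branch 1.2.2.1.1 (add \lnot p):
                    ○ open, literals {p=0, q=1, r=0}.
                  branch 1.2.2.1.2 (add \lnot s):
                    ○ open, literals {p=0, q=1, r=0, s=0}.
              branch 1.2.2.2 (add \lnot \lnot p, \lnot q):
                (\lnot p \lor \lnot s): β-rule — branch into \lnot p  //  \lnot s.
                  branch 1.2.2.2.1 (add \lnot p):
                    × closes — contains both p and \lnot p.
                  branch 1.2.2.2.2 (add \lnot s):
                    ○ open, literals {p=1, q=0, r=0, s=0}.
  branch 2 (add \lnot (\lnot s \to (\lnot p \leftrightarrow q)), \lnot ((q \land p) \lor ((\lnot p \lor \lnot s) \land \lnot r))):
    \lnot (\lnot s \to (\lnot p \leftrightarrow q)): α-rule — add \lnot s, \lnot (\lnot p \leftrightarrow q).
    \lnot ((q \land p) \lor ((\lnot p \lor \lnot s) \land \lnot r)): α-rule — add \lnot (q \land p), \lnot ((\lnot p \lor \lnot s) \land \lnot r).
    \lnot (\lnot p \leftrightarrow q): β-rule — branch into \lnot p, \lnot q  //  \lnot \lnot p, q.
      branch 2.1 (add \lnot p, \lnot q):
        \lnot (q \land p): β-rule — branch into \lnot q  //  \lnot p.
          branch 2.1.1 (add \lnot q):
            \lnot ((\lnot p \lor \lnot s) \land \lnot r): β-rule — branch into \lnot (\lnot p \lor \lnot s)  //  \lnot \lnot r.
              branch 2.1.1.1 (add \lnot (\lnot p \lor \lnot s)):
                \lnot (\lnot p \lor \lnot s): α-rule — add \lnot \lnot p, \lnot \lnot s.
                × closes — contains both p and \lnot p.
              branch 2.1.1.2 (add \lnot \lnot r):
                ○ open, literals {p=0, q=0, r=1, s=0}.
          branch 2.1.2 (add \lnot p):
            \lnot ((\lnot p \lor \lnot s) \land \lnot r): β-rule — branch into \lnot (\lnot p \lor \lnot s)  //  \lnot \lnot r.
              branch 2.1.2.1 (add \lnot (\lnot p \lor \lnot s)):
                \lnot (\lnot p \lor \lnot s): α-rule — add \lnot \lnot p, \lnot \lnot s.
                × closes — contains both p and \lnot p.
              branch 2.1.2.2 (add \lnot \lnot r):
                ○ open, literals {p=0, q=0, r=1, s=0}.
      branch 2.2 (add \lnot \lnot p, q):
        \lnot (q \land p): β-rule — branch into \lnot q  //  \lnot p.
          branch 2.2.1 (add \lnot q):
            × closes — contains both q and \lnot q.
          branch 2.2.2 (add \lnot p):
            × closes — contains both p and \lnot p.
8 branches closed, 7 open.
Each open branch fixes some atoms; the unmentioned ones are free. Counting distinct full assignments: branch {p=1, q=1, s=1} (r) contributes 2 new; branch {p=0, r=0, s=1} (q) contributes 2 new; branch {p=0, q=1, r=0} (s) contributes 1 new; branch {p=0, q=1, r=0, s=0} (none free) contributes 0 new; branch {p=1, q=0, r=0, s=0} (none free) contributes 1 new; branch {p=0, q=0, r=1, s=0} (none free) contributes 1 new; branch {p=0, q=0, r=1, s=0} (none free) contributes 0 new. Total: 7.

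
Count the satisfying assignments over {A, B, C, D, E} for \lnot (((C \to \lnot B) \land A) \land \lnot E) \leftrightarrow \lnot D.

16

Initial set: {(\lnot (((C \to \lnot B) \land A) \land \lnot E) \leftrightarrow \lnot D)}.
(\lnot (((C \to \lnot B) \land A) \land \lnot E) \leftrightarrow \lnot D): β-rule — branch into \lnot (((C \to \lnot B) \land A) \land \lnot E), \lnot D  //  \lnot \lnot (((C \to \lnot B) \land A) \land \lnot E), \lnot \lnot D.
  branch 1 (add \lnot (((C \to \lnot B) \land A) \land \lnot E), \lnot D):
    \lnot (((C \to \lnot B) \land A) \land \lnot E): β-rule — branch into \lnot ((C \to \lnot B) \land A)  //  \lnot \lnot E.
      branch 1.1 (add \lnot ((C \to \lnot B) \land A)):
        \lnot ((C \to \lnot B) \land A): β-rule — branch into \lnot (C \to \lnot B)  //  \lnot A.
          branch 1.1.1 (add \lnot (C \to \lnot B)):
            \lnot (C \to \lnot B): α-rule — add C, \lnot \lnot B.
            ○ open, literals {B=true, C=true, D=false}.
          branch 1.1.2 (add \lnot A):
            ○ open, literals {A=false, D=false}.
      branch 1.2 (add \lnot \lnot E):
        ○ open, literals {D=false, E=true}.
  branch 2 (add \lnot \lnot (((C \to \lnot B) \land A) \land \lnot E), \lnot \lnot D):
    \lnot \lnot (((C \to \lnot B) \land A) \land \lnot E): α-rule — add ((C \to \lnot B) \land A), \lnot E.
    ((C \to \lnot B) \land A): α-rule — add (C \to \lnot B), A.
    (C \to \lnot B): β-rule — branch into \lnot C  //  \lnot B.
      branch 2.1 (add \lnot C):
        ○ open, literals {A=true, C=false, D=true, E=false}.
      branch 2.2 (add \lnot B):
        ○ open, literals {A=true, B=false, D=true, E=false}.
0 branches closed, 5 open.
Each open branch fixes some atoms; the unmentioned ones are free. Counting distinct full assignments: branch {B=true, C=true, D=false} (A, E) contributes 4 new; branch {A=false, D=false} (B, C, E) contributes 6 new; branch {D=false, E=true} (A, B, C) contributes 3 new; branch {A=true, C=false, D=true, E=false} (B) contributes 2 new; branch {A=true, B=false, D=true, E=false} (C) contributes 1 new. Total: 16.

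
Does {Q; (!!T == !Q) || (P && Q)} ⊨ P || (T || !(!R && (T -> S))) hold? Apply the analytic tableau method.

Initial set: {T Q; T ((!!T == !Q) || (P && Q)); F (P || (T || !(!R && (T -> S))))}.
F (P || (T || !(!R && (T -> S)))): α-rule — add F P, F (T || !(!R && (T -> S))).
F (T || !(!R && (T -> S))): α-rule — add F T, F !(!R && (T -> S)).
F !(!R && (T -> S)): α-rule — add T !R, T (T -> S).
T ((!!T == !Q) || (P && Q)): β-rule — branch into T (!!T == !Q)  //  T (P && Q).
  branch 1 (add T (!!T == !Q)):
    T (T -> S): β-rule — branch into F T  //  T S.
      branch 1.1 (add F T):
        T (!!T == !Q): β-rule — branch into T !!T, T !Q  //  F !!T, F !Q.
          branch 1.1.1 (add T !!T, T !Q):
            × closes — contains both Q and !Q.
          branch 1.1.2 (add F !!T, F !Q):
            F !!T: drop double negation, giving F T.
            ○ open, literals {P=F, Q=T, R=F, T=F}.
      branch 1.2 (add T S):
        T (!!T == !Q): β-rule — branch into T !!T, T !Q  //  F !!T, F !Q.
          branch 1.2.1 (add T !!T, T !Q):
            × closes — contains both Q and !Q.
          branch 1.2.2 (add F !!T, F !Q):
            F !!T: drop double negation, giving F T.
            ○ open, literals {P=F, Q=T, R=F, S=T, T=F}.
  branch 2 (add T (P && Q)):
    T (P && Q): α-rule — add T P, T Q.
    × closes — contains both P and !P.
3 branches closed, 2 open.
An open branch gives a countermodel: P=F, Q=T, R=F, T=F (unmentioned atoms arbitrary); the premises hold there but the conclusion fails.

No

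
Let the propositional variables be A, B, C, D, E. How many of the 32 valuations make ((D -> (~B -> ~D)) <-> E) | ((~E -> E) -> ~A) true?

30

Initial set: {(((D -> (~B -> ~D)) <-> E) | ((~E -> E) -> ~A))}.
(((D -> (~B -> ~D)) <-> E) | ((~E -> E) -> ~A)): β-rule — branch into ((D -> (~B -> ~D)) <-> E)  //  ((~E -> E) -> ~A).
  branch 1 (add ((D -> (~B -> ~D)) <-> E)):
    ((D -> (~B -> ~D)) <-> E): β-rule — branch into (D -> (~B -> ~D)), E  //  ~(D -> (~B -> ~D)), ~E.
      branch 1.1 (add (D -> (~B -> ~D)), E):
        (D -> (~B -> ~D)): β-rule — branch into ~D  //  (~B -> ~D).
          branch 1.1.1 (add ~D):
            ○ open, literals {D=0, E=1}.
          branch 1.1.2 (add (~B -> ~D)):
            (~B -> ~D): β-rule — branch into ~~B  //  ~D.
              branch 1.1.2.1 (add ~~B):
                ○ open, literals {B=1, E=1}.
              branch 1.1.2.2 (add ~D):
                ○ open, literals {D=0, E=1}.
      branch 1.2 (add ~(D -> (~B -> ~D)), ~E):
        ~(D -> (~B -> ~D)): α-rule — add D, ~(~B -> ~D).
        ~(~B -> ~D): α-rule — add ~B, ~~D.
        ○ open, literals {B=0, D=1, E=0}.
  branch 2 (add ((~E -> E) -> ~A)):
    ((~E -> E) -> ~A): β-rule — branch into ~(~E -> E)  //  ~A.
      branch 2.1 (add ~(~E -> E)):
        ~(~E -> E): α-rule — add ~E, ~E.
        ○ open, literals {E=0}.
      branch 2.2 (add ~A):
        ○ open, literals {A=0}.
0 branches closed, 6 open.
Each open branch fixes some atoms; the unmentioned ones are free. Counting distinct full assignments: branch {D=0, E=1} (A, B, C) contributes 8 new; branch {B=1, E=1} (A, C, D) contributes 4 new; branch {D=0, E=1} (A, B, C) contributes 0 new; branch {B=0, D=1, E=0} (A, C) contributes 4 new; branch {E=0} (A, B, C, D) contributes 12 new; branch {A=0} (B, C, D, E) contributes 2 new. Total: 30.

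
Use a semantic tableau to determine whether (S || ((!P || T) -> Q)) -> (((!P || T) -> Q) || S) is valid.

Valid

Assume the negation and expand:
Initial set: {!((S || ((!P || T) -> Q)) -> (((!P || T) -> Q) || S))}.
!((S || ((!P || T) -> Q)) -> (((!P || T) -> Q) || S)): α-rule — add (S || ((!P || T) -> Q)), !(((!P || T) -> Q) || S).
!(((!P || T) -> Q) || S): α-rule — add !((!P || T) -> Q), !S.
!((!P || T) -> Q): α-rule — add (!P || T), !Q.
(S || ((!P || T) -> Q)): β-rule — branch into S  //  ((!P || T) -> Q).
  branch 1 (add S):
    × closes — contains both S and !S.
  branch 2 (add ((!P || T) -> Q)):
    (!P || T): β-rule — branch into !P  //  T.
      branch 2.1 (add !P):
        ((!P || T) -> Q): β-rule — branch into !(!P || T)  //  Q.
          branch 2.1.1 (add !(!P || T)):
            !(!P || T): α-rule — add !!P, !T.
            × closes — contains both P and !P.
          branch 2.1.2 (add Q):
            × closes — contains both Q and !Q.
      branch 2.2 (add T):
        ((!P || T) -> Q): β-rule — branch into !(!P || T)  //  Q.
          branch 2.2.1 (add !(!P || T)):
            !(!P || T): α-rule — add !!P, !T.
            × closes — contains both T and !T.
          branch 2.2.2 (add Q):
            × closes — contains both Q and !Q.
All 5 branches close.
Every branch closed, so the negation is unsatisfiable and the formula is valid.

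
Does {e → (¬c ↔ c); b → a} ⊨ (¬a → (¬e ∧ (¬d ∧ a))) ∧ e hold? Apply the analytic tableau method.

No

Initial set: {(e → (¬c ↔ c)); (b → a); ¬((¬a → (¬e ∧ (¬d ∧ a))) ∧ e)}.
(e → (¬c ↔ c)): β-rule — branch into ¬e  //  (¬c ↔ c).
  branch 1 (add ¬e):
    (b → a): β-rule — branch into ¬b  //  a.
      branch 1.1 (add ¬b):
        ¬((¬a → (¬e ∧ (¬d ∧ a))) ∧ e): β-rule — branch into ¬(¬a → (¬e ∧ (¬d ∧ a)))  //  ¬e.
          branch 1.1.1 (add ¬(¬a → (¬e ∧ (¬d ∧ a)))):
            ¬(¬a → (¬e ∧ (¬d ∧ a))): α-rule — add ¬a, ¬(¬e ∧ (¬d ∧ a)).
            ¬(¬e ∧ (¬d ∧ a)): β-rule — branch into ¬¬e  //  ¬(¬d ∧ a).
              branch 1.1.1.1 (add ¬¬e):
                × closes — contains both e and ¬e.
              branch 1.1.1.2 (add ¬(¬d ∧ a)):
                ¬(¬d ∧ a): β-rule — branch into ¬¬d  //  ¬a.
                  branch 1.1.1.2.1 (add ¬¬d):
                    ○ open, literals {a=F, b=F, d=T, e=F}.
                  branch 1.1.1.2.2 (add ¬a):
                    ○ open, literals {a=F, b=F, e=F}.
          branch 1.1.2 (add ¬e):
            ○ open, literals {b=F, e=F}.
      branch 1.2 (add a):
        ¬((¬a → (¬e ∧ (¬d ∧ a))) ∧ e): β-rule — branch into ¬(¬a → (¬e ∧ (¬d ∧ a)))  //  ¬e.
          branch 1.2.1 (add ¬(¬a → (¬e ∧ (¬d ∧ a)))):
            ¬(¬a → (¬e ∧ (¬d ∧ a))): α-rule — add ¬a, ¬(¬e ∧ (¬d ∧ a)).
            × closes — contains both a and ¬a.
          branch 1.2.2 (add ¬e):
            ○ open, literals {a=T, e=F}.
  branch 2 (add (¬c ↔ c)):
    (b → a): β-rule — branch into ¬b  //  a.
      branch 2.1 (add ¬b):
        ¬((¬a → (¬e ∧ (¬d ∧ a))) ∧ e): β-rule — branch into ¬(¬a → (¬e ∧ (¬d ∧ a)))  //  ¬e.
          branch 2.1.1 (add ¬(¬a → (¬e ∧ (¬d ∧ a)))):
            ¬(¬a → (¬e ∧ (¬d ∧ a))): α-rule — add ¬a, ¬(¬e ∧ (¬d ∧ a)).
            (¬c ↔ c): β-rule — branch into ¬c, c  //  ¬¬c, ¬c.
              branch 2.1.1.1 (add ¬c, c):
                × closes — contains both c and ¬c.
              branch 2.1.1.2 (add ¬¬c, ¬c):
                × closes — contains both c and ¬c.
          branch 2.1.2 (add ¬e):
            (¬c ↔ c): β-rule — branch into ¬c, c  //  ¬¬c, ¬c.
              branch 2.1.2.1 (add ¬c, c):
                × closes — contains both c and ¬c.
              branch 2.1.2.2 (add ¬¬c, ¬c):
                × closes — contains both c and ¬c.
      branch 2.2 (add a):
        ¬((¬a → (¬e ∧ (¬d ∧ a))) ∧ e): β-rule — branch into ¬(¬a → (¬e ∧ (¬d ∧ a)))  //  ¬e.
          branch 2.2.1 (add ¬(¬a → (¬e ∧ (¬d ∧ a)))):
            ¬(¬a → (¬e ∧ (¬d ∧ a))): α-rule — add ¬a, ¬(¬e ∧ (¬d ∧ a)).
            × closes — contains both a and ¬a.
          branch 2.2.2 (add ¬e):
            (¬c ↔ c): β-rule — branch into ¬c, c  //  ¬¬c, ¬c.
              branch 2.2.2.1 (add ¬c, c):
                × closes — contains both c and ¬c.
              branch 2.2.2.2 (add ¬¬c, ¬c):
                × closes — contains both c and ¬c.
9 branches closed, 4 open.
An open branch gives a countermodel: a=F, b=F, d=T, e=F (unmentioned atoms arbitrary); the premises hold there but the conclusion fails.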